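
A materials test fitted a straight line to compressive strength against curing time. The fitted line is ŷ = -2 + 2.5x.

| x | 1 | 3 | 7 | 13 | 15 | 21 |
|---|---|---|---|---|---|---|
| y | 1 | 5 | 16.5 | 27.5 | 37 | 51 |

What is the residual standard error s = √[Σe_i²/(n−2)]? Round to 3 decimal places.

x=1: ŷ = -2 + 2.5·1 = 0.5; e = 1 − 0.5 = 0.5
x=3: ŷ = -2 + 2.5·3 = 5.5; e = 5 − 5.5 = -0.5
x=7: ŷ = -2 + 2.5·7 = 15.5; e = 16.5 − 15.5 = 1
x=13: ŷ = -2 + 2.5·13 = 30.5; e = 27.5 − 30.5 = -3
x=15: ŷ = -2 + 2.5·15 = 35.5; e = 37 − 35.5 = 1.5
x=21: ŷ = -2 + 2.5·21 = 50.5; e = 51 − 50.5 = 0.5
SSE = 0.25 + 0.25 + 1 + 9 + 2.25 + 0.25 = 13
s = √(13/4) = √3.25 ≈ 1.803

s = 1.803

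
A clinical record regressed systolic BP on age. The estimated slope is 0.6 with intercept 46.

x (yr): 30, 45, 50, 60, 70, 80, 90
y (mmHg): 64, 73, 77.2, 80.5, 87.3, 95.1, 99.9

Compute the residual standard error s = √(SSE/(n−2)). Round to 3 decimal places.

s = 1.039

x=30: ŷ = 46 + 0.6·30 = 64; e = 64 − 64 = 0
x=45: ŷ = 46 + 0.6·45 = 73; e = 73 − 73 = 0
x=50: ŷ = 46 + 0.6·50 = 76; e = 77.2 − 76 = 1.2
x=60: ŷ = 46 + 0.6·60 = 82; e = 80.5 − 82 = -1.5
x=70: ŷ = 46 + 0.6·70 = 88; e = 87.3 − 88 = -0.7
x=80: ŷ = 46 + 0.6·80 = 94; e = 95.1 − 94 = 1.1
x=90: ŷ = 46 + 0.6·90 = 100; e = 99.9 − 100 = -0.1
SSE = 0 + 0 + 1.44 + 2.25 + 0.49 + 1.21 + 0.01 = 5.4
s = √(5.4/5) = √1.08 ≈ 1.039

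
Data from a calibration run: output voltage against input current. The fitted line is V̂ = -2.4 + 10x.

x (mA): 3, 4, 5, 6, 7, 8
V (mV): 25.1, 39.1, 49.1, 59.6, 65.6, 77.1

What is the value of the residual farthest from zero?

r = -2.5

x=3: V̂ = -2.4 + 10·3 = 27.6; r = 25.1 − 27.6 = -2.5
x=4: V̂ = -2.4 + 10·4 = 37.6; r = 39.1 − 37.6 = 1.5
x=5: V̂ = -2.4 + 10·5 = 47.6; r = 49.1 − 47.6 = 1.5
x=6: V̂ = -2.4 + 10·6 = 57.6; r = 59.6 − 57.6 = 2
x=7: V̂ = -2.4 + 10·7 = 67.6; r = 65.6 − 67.6 = -2
x=8: V̂ = -2.4 + 10·8 = 77.6; r = 77.1 − 77.6 = -0.5
Largest |r| is 2.5 at x = 3, residual -2.5.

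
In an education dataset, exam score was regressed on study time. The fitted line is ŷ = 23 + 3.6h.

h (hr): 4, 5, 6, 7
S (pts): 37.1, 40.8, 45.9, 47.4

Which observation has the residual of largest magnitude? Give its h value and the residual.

h=4: ŷ = 23 + 3.6·4 = 37.4; e = 37.1 − 37.4 = -0.3
h=5: ŷ = 23 + 3.6·5 = 41; e = 40.8 − 41 = -0.2
h=6: ŷ = 23 + 3.6·6 = 44.6; e = 45.9 − 44.6 = 1.3
h=7: ŷ = 23 + 3.6·7 = 48.2; e = 47.4 − 48.2 = -0.8
Largest |e| is 1.3 at h = 6, residual 1.3.

h = 6, e = 1.3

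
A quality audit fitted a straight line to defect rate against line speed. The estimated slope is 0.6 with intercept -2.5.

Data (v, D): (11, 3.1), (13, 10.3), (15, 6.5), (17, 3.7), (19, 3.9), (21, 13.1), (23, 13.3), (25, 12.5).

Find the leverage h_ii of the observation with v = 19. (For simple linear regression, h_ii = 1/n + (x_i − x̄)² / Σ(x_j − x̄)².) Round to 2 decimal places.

v̄ = (11 + 13 + 15 + 17 + 19 + 21 + 23 + 25)/8 = 18
Σ(v − v̄)² = 49 + 25 + 9 + 1 + 1 + 9 + 25 + 49 = 168
h = 1/8 + (1)²/168 = 0.125 + 0.00595238 = 0.13

h = 0.13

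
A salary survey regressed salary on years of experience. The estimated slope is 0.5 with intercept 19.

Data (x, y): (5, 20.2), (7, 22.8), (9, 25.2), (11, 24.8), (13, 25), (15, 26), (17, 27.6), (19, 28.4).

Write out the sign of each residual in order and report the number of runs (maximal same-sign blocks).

5 runs

x=5: ŷ = 19 + 0.5·5 = 21.5; e = 20.2 − 21.5 = -1.3
x=7: ŷ = 19 + 0.5·7 = 22.5; e = 22.8 − 22.5 = 0.3
x=9: ŷ = 19 + 0.5·9 = 23.5; e = 25.2 − 23.5 = 1.7
x=11: ŷ = 19 + 0.5·11 = 24.5; e = 24.8 − 24.5 = 0.3
x=13: ŷ = 19 + 0.5·13 = 25.5; e = 25 − 25.5 = -0.5
x=15: ŷ = 19 + 0.5·15 = 26.5; e = 26 − 26.5 = -0.5
x=17: ŷ = 19 + 0.5·17 = 27.5; e = 27.6 − 27.5 = 0.1
x=19: ŷ = 19 + 0.5·19 = 28.5; e = 28.4 − 28.5 = -0.1
Signs: − + + + − − + −
Runs: −×1, +×3, −×2, +×1, −×1 → 5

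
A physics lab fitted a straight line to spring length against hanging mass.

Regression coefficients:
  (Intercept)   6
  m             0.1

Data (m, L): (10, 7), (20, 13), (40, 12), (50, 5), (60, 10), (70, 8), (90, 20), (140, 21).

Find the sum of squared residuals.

m=10: ŷ = 6 + 0.1·10 = 7; e = 7 − 7 = 0
m=20: ŷ = 6 + 0.1·20 = 8; e = 13 − 8 = 5
m=40: ŷ = 6 + 0.1·40 = 10; e = 12 − 10 = 2
m=50: ŷ = 6 + 0.1·50 = 11; e = 5 − 11 = -6
m=60: ŷ = 6 + 0.1·60 = 12; e = 10 − 12 = -2
m=70: ŷ = 6 + 0.1·70 = 13; e = 8 − 13 = -5
m=90: ŷ = 6 + 0.1·90 = 15; e = 20 − 15 = 5
m=140: ŷ = 6 + 0.1·140 = 20; e = 21 − 20 = 1
SSE = 0 + 25 + 4 + 36 + 4 + 25 + 25 + 1 = 120

SSE = 120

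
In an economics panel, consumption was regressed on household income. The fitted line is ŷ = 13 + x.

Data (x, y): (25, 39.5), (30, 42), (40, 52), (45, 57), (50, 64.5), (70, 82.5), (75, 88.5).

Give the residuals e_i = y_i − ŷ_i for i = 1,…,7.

x=25: ŷ = 13 + 25 = 38; e = 39.5 − 38 = 1.5
x=30: ŷ = 13 + 30 = 43; e = 42 − 43 = -1
x=40: ŷ = 13 + 40 = 53; e = 52 − 53 = -1
x=45: ŷ = 13 + 45 = 58; e = 57 − 58 = -1
x=50: ŷ = 13 + 50 = 63; e = 64.5 − 63 = 1.5
x=70: ŷ = 13 + 70 = 83; e = 82.5 − 83 = -0.5
x=75: ŷ = 13 + 75 = 88; e = 88.5 − 88 = 0.5

1.5, -1, -1, -1, 1.5, -0.5, 0.5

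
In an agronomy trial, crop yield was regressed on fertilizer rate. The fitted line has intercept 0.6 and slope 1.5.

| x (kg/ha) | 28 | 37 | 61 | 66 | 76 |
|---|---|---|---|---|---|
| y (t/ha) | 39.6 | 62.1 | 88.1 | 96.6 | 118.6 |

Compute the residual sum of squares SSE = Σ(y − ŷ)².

SSE = 86

x=28: ŷ = 0.6 + 1.5·28 = 42.6; r = 39.6 − 42.6 = -3
x=37: ŷ = 0.6 + 1.5·37 = 56.1; r = 62.1 − 56.1 = 6
x=61: ŷ = 0.6 + 1.5·61 = 92.1; r = 88.1 − 92.1 = -4
x=66: ŷ = 0.6 + 1.5·66 = 99.6; r = 96.6 − 99.6 = -3
x=76: ŷ = 0.6 + 1.5·76 = 114.6; r = 118.6 − 114.6 = 4
SSE = 9 + 36 + 16 + 9 + 16 = 86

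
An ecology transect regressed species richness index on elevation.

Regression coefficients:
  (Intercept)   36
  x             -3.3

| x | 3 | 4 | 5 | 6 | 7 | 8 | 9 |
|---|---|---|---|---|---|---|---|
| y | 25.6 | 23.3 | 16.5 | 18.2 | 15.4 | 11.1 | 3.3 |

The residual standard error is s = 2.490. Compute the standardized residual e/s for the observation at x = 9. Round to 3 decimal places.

ŷ = 36 − 3.3·9 = 6.3
e = 3.3 − 6.3 = -3
e/s = -3 / 2.490 = -1.205

-1.205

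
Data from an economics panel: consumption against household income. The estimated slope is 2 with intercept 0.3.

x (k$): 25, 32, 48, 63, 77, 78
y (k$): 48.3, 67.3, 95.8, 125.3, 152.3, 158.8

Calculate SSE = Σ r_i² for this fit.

SSE = 24.5

x=25: ŷ = 0.3 + 2·25 = 50.3; r = 48.3 − 50.3 = -2
x=32: ŷ = 0.3 + 2·32 = 64.3; r = 67.3 − 64.3 = 3
x=48: ŷ = 0.3 + 2·48 = 96.3; r = 95.8 − 96.3 = -0.5
x=63: ŷ = 0.3 + 2·63 = 126.3; r = 125.3 − 126.3 = -1
x=77: ŷ = 0.3 + 2·77 = 154.3; r = 152.3 − 154.3 = -2
x=78: ŷ = 0.3 + 2·78 = 156.3; r = 158.8 − 156.3 = 2.5
SSE = 4 + 9 + 0.25 + 1 + 4 + 6.25 = 24.5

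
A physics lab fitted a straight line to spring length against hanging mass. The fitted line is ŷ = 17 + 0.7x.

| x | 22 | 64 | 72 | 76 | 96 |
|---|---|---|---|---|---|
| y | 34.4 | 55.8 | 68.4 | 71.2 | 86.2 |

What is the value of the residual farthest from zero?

r = -6

x=22: ŷ = 17 + 0.7·22 = 32.4; r = 34.4 − 32.4 = 2
x=64: ŷ = 17 + 0.7·64 = 61.8; r = 55.8 − 61.8 = -6
x=72: ŷ = 17 + 0.7·72 = 67.4; r = 68.4 − 67.4 = 1
x=76: ŷ = 17 + 0.7·76 = 70.2; r = 71.2 − 70.2 = 1
x=96: ŷ = 17 + 0.7·96 = 84.2; r = 86.2 − 84.2 = 2
Largest |r| is 6 at x = 64, residual -6.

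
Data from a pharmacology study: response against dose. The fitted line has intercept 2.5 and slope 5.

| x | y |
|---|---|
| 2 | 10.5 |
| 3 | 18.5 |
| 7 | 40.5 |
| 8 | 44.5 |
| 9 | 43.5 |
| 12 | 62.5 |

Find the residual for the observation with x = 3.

e = 1

ŷ = 2.5 + 5·3 = 17.5
e = 18.5 − 17.5 = 1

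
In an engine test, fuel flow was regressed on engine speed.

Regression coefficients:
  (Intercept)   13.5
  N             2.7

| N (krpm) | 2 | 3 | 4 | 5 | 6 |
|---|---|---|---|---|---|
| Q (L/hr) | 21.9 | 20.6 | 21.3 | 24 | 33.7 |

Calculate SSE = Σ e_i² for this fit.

N=2: ŷ = 13.5 + 2.7·2 = 18.9; e = 21.9 − 18.9 = 3
N=3: ŷ = 13.5 + 2.7·3 = 21.6; e = 20.6 − 21.6 = -1
N=4: ŷ = 13.5 + 2.7·4 = 24.3; e = 21.3 − 24.3 = -3
N=5: ŷ = 13.5 + 2.7·5 = 27; e = 24 − 27 = -3
N=6: ŷ = 13.5 + 2.7·6 = 29.7; e = 33.7 − 29.7 = 4
SSE = 9 + 1 + 9 + 9 + 16 = 44

SSE = 44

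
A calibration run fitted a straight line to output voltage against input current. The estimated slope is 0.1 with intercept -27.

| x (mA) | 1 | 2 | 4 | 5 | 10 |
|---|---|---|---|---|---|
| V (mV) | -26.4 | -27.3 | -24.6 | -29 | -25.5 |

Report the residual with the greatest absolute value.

x=1: ŷ = -27 + 0.1·1 = -26.9; e = -26.4 − (-26.9) = 0.5
x=2: ŷ = -27 + 0.1·2 = -26.8; e = -27.3 − (-26.8) = -0.5
x=4: ŷ = -27 + 0.1·4 = -26.6; e = -24.6 − (-26.6) = 2
x=5: ŷ = -27 + 0.1·5 = -26.5; e = -29 − (-26.5) = -2.5
x=10: ŷ = -27 + 0.1·10 = -26; e = -25.5 − (-26) = 0.5
Largest |e| is 2.5 at x = 5, residual -2.5.

e = -2.5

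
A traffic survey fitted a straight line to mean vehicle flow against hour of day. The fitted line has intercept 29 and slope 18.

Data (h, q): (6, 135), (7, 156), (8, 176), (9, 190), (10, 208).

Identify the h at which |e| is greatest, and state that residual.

h=6: ŷ = 29 + 18·6 = 137; e = 135 − 137 = -2
h=7: ŷ = 29 + 18·7 = 155; e = 156 − 155 = 1
h=8: ŷ = 29 + 18·8 = 173; e = 176 − 173 = 3
h=9: ŷ = 29 + 18·9 = 191; e = 190 − 191 = -1
h=10: ŷ = 29 + 18·10 = 209; e = 208 − 209 = -1
Largest |e| is 3 at h = 8, residual 3.

h = 8, e = 3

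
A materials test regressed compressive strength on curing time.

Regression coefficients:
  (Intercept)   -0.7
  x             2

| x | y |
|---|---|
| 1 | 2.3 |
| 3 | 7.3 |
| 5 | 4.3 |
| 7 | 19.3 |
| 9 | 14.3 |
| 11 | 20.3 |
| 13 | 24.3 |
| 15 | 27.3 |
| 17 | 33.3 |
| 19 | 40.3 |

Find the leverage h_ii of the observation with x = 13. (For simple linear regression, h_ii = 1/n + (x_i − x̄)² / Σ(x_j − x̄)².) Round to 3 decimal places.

h = 0.127

x̄ = (1 + 3 + 5 + 7 + 9 + 11 + 13 + 15 + 17 + 19)/10 = 10
Σ(x − x̄)² = 81 + 49 + 25 + 9 + 1 + 1 + 9 + 25 + 49 + 81 = 330
h = 1/10 + (3)²/330 = 0.1 + 0.0272727 = 0.127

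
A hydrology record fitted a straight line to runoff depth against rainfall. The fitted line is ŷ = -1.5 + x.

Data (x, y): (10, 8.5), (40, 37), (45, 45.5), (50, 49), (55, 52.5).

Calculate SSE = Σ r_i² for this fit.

SSE = 7.5

x=10: ŷ = -1.5 + 10 = 8.5; r = 8.5 − 8.5 = 0
x=40: ŷ = -1.5 + 40 = 38.5; r = 37 − 38.5 = -1.5
x=45: ŷ = -1.5 + 45 = 43.5; r = 45.5 − 43.5 = 2
x=50: ŷ = -1.5 + 50 = 48.5; r = 49 − 48.5 = 0.5
x=55: ŷ = -1.5 + 55 = 53.5; r = 52.5 − 53.5 = -1
SSE = 0 + 2.25 + 4 + 0.25 + 1 = 7.5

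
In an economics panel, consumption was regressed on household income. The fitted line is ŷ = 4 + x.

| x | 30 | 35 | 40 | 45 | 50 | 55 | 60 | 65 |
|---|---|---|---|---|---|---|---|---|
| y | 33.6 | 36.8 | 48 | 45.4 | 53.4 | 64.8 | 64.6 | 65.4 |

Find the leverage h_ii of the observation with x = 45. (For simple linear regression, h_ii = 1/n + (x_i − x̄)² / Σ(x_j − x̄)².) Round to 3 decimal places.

x̄ = (30 + 35 + 40 + 45 + 50 + 55 + 60 + 65)/8 = 47.5
Σ(x − x̄)² = 306.25 + 156.25 + 56.25 + 6.25 + 6.25 + 56.25 + 156.25 + 306.25 = 1050
h = 1/8 + (-2.5)²/1050 = 0.125 + 0.00595238 = 0.131

h = 0.131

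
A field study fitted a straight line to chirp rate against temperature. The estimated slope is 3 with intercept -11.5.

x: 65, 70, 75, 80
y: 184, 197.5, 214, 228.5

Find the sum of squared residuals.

x=65: ŷ = -11.5 + 3·65 = 183.5; e = 184 − 183.5 = 0.5
x=70: ŷ = -11.5 + 3·70 = 198.5; e = 197.5 − 198.5 = -1
x=75: ŷ = -11.5 + 3·75 = 213.5; e = 214 − 213.5 = 0.5
x=80: ŷ = -11.5 + 3·80 = 228.5; e = 228.5 − 228.5 = 0
SSE = 0.25 + 1 + 0.25 + 0 = 1.5

SSE = 1.5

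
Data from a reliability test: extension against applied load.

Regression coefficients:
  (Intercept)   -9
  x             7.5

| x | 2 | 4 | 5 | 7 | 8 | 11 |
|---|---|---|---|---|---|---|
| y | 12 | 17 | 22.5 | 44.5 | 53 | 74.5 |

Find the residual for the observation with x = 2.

ŷ = -9 + 7.5·2 = 6
e = 12 − 6 = 6

e = 6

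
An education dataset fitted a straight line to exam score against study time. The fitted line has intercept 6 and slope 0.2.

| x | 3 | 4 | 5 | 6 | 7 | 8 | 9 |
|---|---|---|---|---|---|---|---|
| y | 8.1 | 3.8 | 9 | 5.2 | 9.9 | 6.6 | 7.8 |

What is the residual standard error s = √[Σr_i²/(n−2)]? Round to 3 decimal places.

x=3: ŷ = 6 + 0.2·3 = 6.6; r = 8.1 − 6.6 = 1.5
x=4: ŷ = 6 + 0.2·4 = 6.8; r = 3.8 − 6.8 = -3
x=5: ŷ = 6 + 0.2·5 = 7; r = 9 − 7 = 2
x=6: ŷ = 6 + 0.2·6 = 7.2; r = 5.2 − 7.2 = -2
x=7: ŷ = 6 + 0.2·7 = 7.4; r = 9.9 − 7.4 = 2.5
x=8: ŷ = 6 + 0.2·8 = 7.6; r = 6.6 − 7.6 = -1
x=9: ŷ = 6 + 0.2·9 = 7.8; r = 7.8 − 7.8 = 0
SSE = 2.25 + 9 + 4 + 4 + 6.25 + 1 + 0 = 26.5
s = √(26.5/5) = √5.3 ≈ 2.302

s = 2.302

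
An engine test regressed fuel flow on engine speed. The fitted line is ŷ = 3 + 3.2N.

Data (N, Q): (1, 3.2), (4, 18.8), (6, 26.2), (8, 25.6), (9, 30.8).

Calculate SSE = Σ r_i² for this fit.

N=1: ŷ = 3 + 3.2·1 = 6.2; r = 3.2 − 6.2 = -3
N=4: ŷ = 3 + 3.2·4 = 15.8; r = 18.8 − 15.8 = 3
N=6: ŷ = 3 + 3.2·6 = 22.2; r = 26.2 − 22.2 = 4
N=8: ŷ = 3 + 3.2·8 = 28.6; r = 25.6 − 28.6 = -3
N=9: ŷ = 3 + 3.2·9 = 31.8; r = 30.8 − 31.8 = -1
SSE = 9 + 9 + 16 + 9 + 1 = 44

SSE = 44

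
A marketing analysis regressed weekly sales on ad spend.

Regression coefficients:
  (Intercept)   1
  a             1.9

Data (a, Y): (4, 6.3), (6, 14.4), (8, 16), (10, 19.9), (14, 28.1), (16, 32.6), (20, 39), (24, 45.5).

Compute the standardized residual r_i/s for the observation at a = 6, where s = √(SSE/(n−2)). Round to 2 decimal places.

1.40

a=4: ŷ = 1 + 1.9·4 = 8.6; r = 6.3 − 8.6 = -2.3
a=6: ŷ = 1 + 1.9·6 = 12.4; r = 14.4 − 12.4 = 2
a=8: ŷ = 1 + 1.9·8 = 16.2; r = 16 − 16.2 = -0.2
a=10: ŷ = 1 + 1.9·10 = 20; r = 19.9 − 20 = -0.1
a=14: ŷ = 1 + 1.9·14 = 27.6; r = 28.1 − 27.6 = 0.5
a=16: ŷ = 1 + 1.9·16 = 31.4; r = 32.6 − 31.4 = 1.2
a=20: ŷ = 1 + 1.9·20 = 39; r = 39 − 39 = 0
a=24: ŷ = 1 + 1.9·24 = 46.6; r = 45.5 − 46.6 = -1.1
SSE = 5.29 + 4 + 0.04 + 0.01 + 0.25 + 1.44 + 0 + 1.21 = 12.24
s = √(12.24/6) = 1.42829
r/s = 2 / 1.42829 = 1.40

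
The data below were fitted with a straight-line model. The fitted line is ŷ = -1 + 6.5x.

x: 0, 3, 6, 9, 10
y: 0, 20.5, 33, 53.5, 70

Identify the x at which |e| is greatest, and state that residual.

x=0: ŷ = -1 + 6.5·0 = -1; e = 0 − (-1) = 1
x=3: ŷ = -1 + 6.5·3 = 18.5; e = 20.5 − 18.5 = 2
x=6: ŷ = -1 + 6.5·6 = 38; e = 33 − 38 = -5
x=9: ŷ = -1 + 6.5·9 = 57.5; e = 53.5 − 57.5 = -4
x=10: ŷ = -1 + 6.5·10 = 64; e = 70 − 64 = 6
Largest |e| is 6 at x = 10, residual 6.

x = 10, e = 6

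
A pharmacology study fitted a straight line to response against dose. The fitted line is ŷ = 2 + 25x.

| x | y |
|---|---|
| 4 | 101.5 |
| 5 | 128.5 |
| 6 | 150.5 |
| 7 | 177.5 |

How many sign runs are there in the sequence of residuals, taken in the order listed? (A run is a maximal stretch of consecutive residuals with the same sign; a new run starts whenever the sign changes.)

4 runs

x=4: ŷ = 2 + 25·4 = 102; r = 101.5 − 102 = -0.5
x=5: ŷ = 2 + 25·5 = 127; r = 128.5 − 127 = 1.5
x=6: ŷ = 2 + 25·6 = 152; r = 150.5 − 152 = -1.5
x=7: ŷ = 2 + 25·7 = 177; r = 177.5 − 177 = 0.5
Signs: − + − +
Runs: −×1, +×1, −×1, +×1 → 4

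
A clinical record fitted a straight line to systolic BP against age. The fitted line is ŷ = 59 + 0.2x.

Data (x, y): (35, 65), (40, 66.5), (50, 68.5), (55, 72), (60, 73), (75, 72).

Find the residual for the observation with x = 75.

ŷ = 59 + 0.2·75 = 74
e = 72 − 74 = -2

e = -2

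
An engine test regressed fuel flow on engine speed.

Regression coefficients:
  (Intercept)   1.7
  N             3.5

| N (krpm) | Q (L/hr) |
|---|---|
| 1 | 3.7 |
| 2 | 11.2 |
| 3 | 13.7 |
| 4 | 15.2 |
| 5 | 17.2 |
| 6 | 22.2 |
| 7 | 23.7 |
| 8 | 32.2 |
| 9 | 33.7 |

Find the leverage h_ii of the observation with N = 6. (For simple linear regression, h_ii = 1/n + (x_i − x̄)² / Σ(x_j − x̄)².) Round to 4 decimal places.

N̄ = (1 + 2 + 3 + 4 + 5 + 6 + 7 + 8 + 9)/9 = 5
Σ(N − N̄)² = 16 + 9 + 4 + 1 + 0 + 1 + 4 + 9 + 16 = 60
h = 1/9 + (1)²/60 = 0.111111 + 0.0166667 = 0.1278

h = 0.1278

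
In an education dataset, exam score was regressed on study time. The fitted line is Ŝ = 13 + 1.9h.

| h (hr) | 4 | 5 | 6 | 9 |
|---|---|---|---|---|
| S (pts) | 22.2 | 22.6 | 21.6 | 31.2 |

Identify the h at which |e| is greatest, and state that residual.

h = 6, e = -2.8

h=4: Ŝ = 13 + 1.9·4 = 20.6; e = 22.2 − 20.6 = 1.6
h=5: Ŝ = 13 + 1.9·5 = 22.5; e = 22.6 − 22.5 = 0.1
h=6: Ŝ = 13 + 1.9·6 = 24.4; e = 21.6 − 24.4 = -2.8
h=9: Ŝ = 13 + 1.9·9 = 30.1; e = 31.2 − 30.1 = 1.1
Largest |e| is 2.8 at h = 6, residual -2.8.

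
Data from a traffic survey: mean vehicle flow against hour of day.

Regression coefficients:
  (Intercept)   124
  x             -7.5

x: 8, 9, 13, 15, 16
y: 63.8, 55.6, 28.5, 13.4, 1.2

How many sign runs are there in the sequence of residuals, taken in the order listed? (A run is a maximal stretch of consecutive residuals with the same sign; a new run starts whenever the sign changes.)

3 runs

x=8: ŷ = 124 − 7.5·8 = 64; r = 63.8 − 64 = -0.2
x=9: ŷ = 124 − 7.5·9 = 56.5; r = 55.6 − 56.5 = -0.9
x=13: ŷ = 124 − 7.5·13 = 26.5; r = 28.5 − 26.5 = 2
x=15: ŷ = 124 − 7.5·15 = 11.5; r = 13.4 − 11.5 = 1.9
x=16: ŷ = 124 − 7.5·16 = 4; r = 1.2 − 4 = -2.8
Signs: − − + + −
Runs: −×2, +×2, −×1 → 3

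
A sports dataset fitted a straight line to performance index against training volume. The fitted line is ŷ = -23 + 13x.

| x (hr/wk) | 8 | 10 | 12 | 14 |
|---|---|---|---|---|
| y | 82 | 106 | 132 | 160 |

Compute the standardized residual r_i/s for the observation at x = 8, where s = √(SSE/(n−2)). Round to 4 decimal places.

x=8: ŷ = -23 + 13·8 = 81; r = 82 − 81 = 1
x=10: ŷ = -23 + 13·10 = 107; r = 106 − 107 = -1
x=12: ŷ = -23 + 13·12 = 133; r = 132 − 133 = -1
x=14: ŷ = -23 + 13·14 = 159; r = 160 − 159 = 1
SSE = 1 + 1 + 1 + 1 = 4
s = √(4/2) = 1.41421
r/s = 1 / 1.41421 = 0.7071

0.7071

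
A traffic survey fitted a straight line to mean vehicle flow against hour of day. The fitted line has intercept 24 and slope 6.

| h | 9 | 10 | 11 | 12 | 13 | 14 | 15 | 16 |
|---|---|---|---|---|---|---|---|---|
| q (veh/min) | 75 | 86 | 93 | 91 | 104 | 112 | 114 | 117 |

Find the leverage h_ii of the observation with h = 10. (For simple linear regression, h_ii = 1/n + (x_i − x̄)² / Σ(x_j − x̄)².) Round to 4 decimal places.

h = 0.2738

h̄ = (9 + 10 + 11 + 12 + 13 + 14 + 15 + 16)/8 = 12.5
Σ(h − h̄)² = 12.25 + 6.25 + 2.25 + 0.25 + 0.25 + 2.25 + 6.25 + 12.25 = 42
h = 1/8 + (-2.5)²/42 = 0.125 + 0.14881 = 0.2738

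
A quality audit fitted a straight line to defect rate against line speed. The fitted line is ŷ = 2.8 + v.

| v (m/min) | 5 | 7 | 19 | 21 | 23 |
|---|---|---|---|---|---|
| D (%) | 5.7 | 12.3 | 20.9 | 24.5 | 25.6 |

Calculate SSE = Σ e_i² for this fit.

SSE = 12

v=5: ŷ = 2.8 + 5 = 7.8; e = 5.7 − 7.8 = -2.1
v=7: ŷ = 2.8 + 7 = 9.8; e = 12.3 − 9.8 = 2.5
v=19: ŷ = 2.8 + 19 = 21.8; e = 20.9 − 21.8 = -0.9
v=21: ŷ = 2.8 + 21 = 23.8; e = 24.5 − 23.8 = 0.7
v=23: ŷ = 2.8 + 23 = 25.8; e = 25.6 − 25.8 = -0.2
SSE = 4.41 + 6.25 + 0.81 + 0.49 + 0.04 = 12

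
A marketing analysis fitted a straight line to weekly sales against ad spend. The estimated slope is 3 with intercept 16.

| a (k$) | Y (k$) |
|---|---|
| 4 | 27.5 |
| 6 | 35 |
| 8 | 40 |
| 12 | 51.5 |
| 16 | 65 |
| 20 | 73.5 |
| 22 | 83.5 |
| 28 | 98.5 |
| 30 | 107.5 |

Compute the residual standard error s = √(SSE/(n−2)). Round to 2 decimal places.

a=4: ŷ = 16 + 3·4 = 28; e = 27.5 − 28 = -0.5
a=6: ŷ = 16 + 3·6 = 34; e = 35 − 34 = 1
a=8: ŷ = 16 + 3·8 = 40; e = 40 − 40 = 0
a=12: ŷ = 16 + 3·12 = 52; e = 51.5 − 52 = -0.5
a=16: ŷ = 16 + 3·16 = 64; e = 65 − 64 = 1
a=20: ŷ = 16 + 3·20 = 76; e = 73.5 − 76 = -2.5
a=22: ŷ = 16 + 3·22 = 82; e = 83.5 − 82 = 1.5
a=28: ŷ = 16 + 3·28 = 100; e = 98.5 − 100 = -1.5
a=30: ŷ = 16 + 3·30 = 106; e = 107.5 − 106 = 1.5
SSE = 0.25 + 1 + 0 + 0.25 + 1 + 6.25 + 2.25 + 2.25 + 2.25 = 15.5
s = √(15.5/7) = √2.21429 ≈ 1.49

s = 1.49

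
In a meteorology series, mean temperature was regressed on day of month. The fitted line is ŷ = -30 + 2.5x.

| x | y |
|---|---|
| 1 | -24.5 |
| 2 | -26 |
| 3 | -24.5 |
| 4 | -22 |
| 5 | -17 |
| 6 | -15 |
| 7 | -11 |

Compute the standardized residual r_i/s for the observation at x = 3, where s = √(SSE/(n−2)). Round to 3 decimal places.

x=1: ŷ = -30 + 2.5·1 = -27.5; r = -24.5 − (-27.5) = 3
x=2: ŷ = -30 + 2.5·2 = -25; r = -26 − (-25) = -1
x=3: ŷ = -30 + 2.5·3 = -22.5; r = -24.5 − (-22.5) = -2
x=4: ŷ = -30 + 2.5·4 = -20; r = -22 − (-20) = -2
x=5: ŷ = -30 + 2.5·5 = -17.5; r = -17 − (-17.5) = 0.5
x=6: ŷ = -30 + 2.5·6 = -15; r = -15 − (-15) = 0
x=7: ŷ = -30 + 2.5·7 = -12.5; r = -11 − (-12.5) = 1.5
SSE = 9 + 1 + 4 + 4 + 0.25 + 0 + 2.25 = 20.5
s = √(20.5/5) = 2.02485
r/s = -2 / 2.02485 = -0.988

-0.988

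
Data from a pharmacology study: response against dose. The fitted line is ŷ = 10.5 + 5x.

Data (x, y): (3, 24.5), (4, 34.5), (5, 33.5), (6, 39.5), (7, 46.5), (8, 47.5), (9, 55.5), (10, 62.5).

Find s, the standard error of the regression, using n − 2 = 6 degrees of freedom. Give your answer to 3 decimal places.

x=3: ŷ = 10.5 + 5·3 = 25.5; r = 24.5 − 25.5 = -1
x=4: ŷ = 10.5 + 5·4 = 30.5; r = 34.5 − 30.5 = 4
x=5: ŷ = 10.5 + 5·5 = 35.5; r = 33.5 − 35.5 = -2
x=6: ŷ = 10.5 + 5·6 = 40.5; r = 39.5 − 40.5 = -1
x=7: ŷ = 10.5 + 5·7 = 45.5; r = 46.5 − 45.5 = 1
x=8: ŷ = 10.5 + 5·8 = 50.5; r = 47.5 − 50.5 = -3
x=9: ŷ = 10.5 + 5·9 = 55.5; r = 55.5 − 55.5 = 0
x=10: ŷ = 10.5 + 5·10 = 60.5; r = 62.5 − 60.5 = 2
SSE = 1 + 16 + 4 + 1 + 1 + 9 + 0 + 4 = 36
s = √(36/6) = √6 ≈ 2.449

s = 2.449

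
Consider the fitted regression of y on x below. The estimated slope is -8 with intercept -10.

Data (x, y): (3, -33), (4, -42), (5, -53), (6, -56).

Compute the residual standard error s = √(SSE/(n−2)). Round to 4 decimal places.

x=3: ŷ = -10 − 8·3 = -34; e = -33 − (-34) = 1
x=4: ŷ = -10 − 8·4 = -42; e = -42 − (-42) = 0
x=5: ŷ = -10 − 8·5 = -50; e = -53 − (-50) = -3
x=6: ŷ = -10 − 8·6 = -58; e = -56 − (-58) = 2
SSE = 1 + 0 + 9 + 4 = 14
s = √(14/2) = √7 ≈ 2.6458

s = 2.6458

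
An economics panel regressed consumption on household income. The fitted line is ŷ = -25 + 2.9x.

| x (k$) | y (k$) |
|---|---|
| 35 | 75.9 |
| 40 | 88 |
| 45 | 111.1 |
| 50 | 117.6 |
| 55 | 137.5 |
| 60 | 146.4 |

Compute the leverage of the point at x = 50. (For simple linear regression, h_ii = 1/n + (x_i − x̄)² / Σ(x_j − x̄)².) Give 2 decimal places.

h = 0.18

x̄ = (35 + 40 + 45 + 50 + 55 + 60)/6 = 47.5
Σ(x − x̄)² = 156.25 + 56.25 + 6.25 + 6.25 + 56.25 + 156.25 = 437.5
h = 1/6 + (2.5)²/437.5 = 0.166667 + 0.0142857 = 0.18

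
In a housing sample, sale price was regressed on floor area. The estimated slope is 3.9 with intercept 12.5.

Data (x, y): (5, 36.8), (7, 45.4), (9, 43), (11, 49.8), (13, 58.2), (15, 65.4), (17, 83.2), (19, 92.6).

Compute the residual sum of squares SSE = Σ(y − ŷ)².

x=5: ŷ = 12.5 + 3.9·5 = 32; r = 36.8 − 32 = 4.8
x=7: ŷ = 12.5 + 3.9·7 = 39.8; r = 45.4 − 39.8 = 5.6
x=9: ŷ = 12.5 + 3.9·9 = 47.6; r = 43 − 47.6 = -4.6
x=11: ŷ = 12.5 + 3.9·11 = 55.4; r = 49.8 − 55.4 = -5.6
x=13: ŷ = 12.5 + 3.9·13 = 63.2; r = 58.2 − 63.2 = -5
x=15: ŷ = 12.5 + 3.9·15 = 71; r = 65.4 − 71 = -5.6
x=17: ŷ = 12.5 + 3.9·17 = 78.8; r = 83.2 − 78.8 = 4.4
x=19: ŷ = 12.5 + 3.9·19 = 86.6; r = 92.6 − 86.6 = 6
SSE = 23.04 + 31.36 + 21.16 + 31.36 + 25 + 31.36 + 19.36 + 36 = 218.64

SSE = 218.64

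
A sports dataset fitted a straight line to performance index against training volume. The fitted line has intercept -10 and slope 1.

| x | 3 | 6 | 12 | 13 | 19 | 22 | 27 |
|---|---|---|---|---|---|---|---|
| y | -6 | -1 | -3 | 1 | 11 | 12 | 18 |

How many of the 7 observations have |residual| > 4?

1

x=3: ŷ = -10 + 3 = -7; e = -6 − (-7) = 1
x=6: ŷ = -10 + 6 = -4; e = -1 − (-4) = 3
x=12: ŷ = -10 + 12 = 2; e = -3 − 2 = -5
x=13: ŷ = -10 + 13 = 3; e = 1 − 3 = -2
x=19: ŷ = -10 + 19 = 9; e = 11 − 9 = 2
x=22: ŷ = -10 + 22 = 12; e = 12 − 12 = 0
x=27: ŷ = -10 + 27 = 17; e = 18 − 17 = 1
|e| > 4: x=12 (|e|=5) → 1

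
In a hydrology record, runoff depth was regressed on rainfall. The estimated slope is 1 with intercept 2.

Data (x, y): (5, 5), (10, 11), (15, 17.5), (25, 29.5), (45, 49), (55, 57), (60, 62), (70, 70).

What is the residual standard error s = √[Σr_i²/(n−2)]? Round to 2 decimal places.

x=5: ŷ = 2 + 5 = 7; r = 5 − 7 = -2
x=10: ŷ = 2 + 10 = 12; r = 11 − 12 = -1
x=15: ŷ = 2 + 15 = 17; r = 17.5 − 17 = 0.5
x=25: ŷ = 2 + 25 = 27; r = 29.5 − 27 = 2.5
x=45: ŷ = 2 + 45 = 47; r = 49 − 47 = 2
x=55: ŷ = 2 + 55 = 57; r = 57 − 57 = 0
x=60: ŷ = 2 + 60 = 62; r = 62 − 62 = 0
x=70: ŷ = 2 + 70 = 72; r = 70 − 72 = -2
SSE = 4 + 1 + 0.25 + 6.25 + 4 + 0 + 0 + 4 = 19.5
s = √(19.5/6) = √3.25 ≈ 1.80

s = 1.80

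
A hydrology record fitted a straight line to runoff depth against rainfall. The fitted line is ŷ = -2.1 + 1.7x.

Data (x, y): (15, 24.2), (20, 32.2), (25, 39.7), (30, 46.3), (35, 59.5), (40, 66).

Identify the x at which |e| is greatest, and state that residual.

x=15: ŷ = -2.1 + 1.7·15 = 23.4; e = 24.2 − 23.4 = 0.8
x=20: ŷ = -2.1 + 1.7·20 = 31.9; e = 32.2 − 31.9 = 0.3
x=25: ŷ = -2.1 + 1.7·25 = 40.4; e = 39.7 − 40.4 = -0.7
x=30: ŷ = -2.1 + 1.7·30 = 48.9; e = 46.3 − 48.9 = -2.6
x=35: ŷ = -2.1 + 1.7·35 = 57.4; e = 59.5 − 57.4 = 2.1
x=40: ŷ = -2.1 + 1.7·40 = 65.9; e = 66 − 65.9 = 0.1
Largest |e| is 2.6 at x = 30, residual -2.6.

x = 30, e = -2.6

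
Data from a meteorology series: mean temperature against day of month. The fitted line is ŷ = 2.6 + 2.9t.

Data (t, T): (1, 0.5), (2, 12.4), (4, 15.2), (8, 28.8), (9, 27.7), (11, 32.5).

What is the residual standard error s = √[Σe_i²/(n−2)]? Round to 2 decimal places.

s = 3.74

t=1: ŷ = 2.6 + 2.9·1 = 5.5; e = 0.5 − 5.5 = -5
t=2: ŷ = 2.6 + 2.9·2 = 8.4; e = 12.4 − 8.4 = 4
t=4: ŷ = 2.6 + 2.9·4 = 14.2; e = 15.2 − 14.2 = 1
t=8: ŷ = 2.6 + 2.9·8 = 25.8; e = 28.8 − 25.8 = 3
t=9: ŷ = 2.6 + 2.9·9 = 28.7; e = 27.7 − 28.7 = -1
t=11: ŷ = 2.6 + 2.9·11 = 34.5; e = 32.5 − 34.5 = -2
SSE = 25 + 16 + 1 + 9 + 1 + 4 = 56
s = √(56/4) = √14 ≈ 3.74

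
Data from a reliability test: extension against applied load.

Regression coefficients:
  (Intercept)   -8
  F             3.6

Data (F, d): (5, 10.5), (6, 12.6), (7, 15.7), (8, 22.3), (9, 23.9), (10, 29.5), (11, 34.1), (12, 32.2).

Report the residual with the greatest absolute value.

r = -3

F=5: d̂ = -8 + 3.6·5 = 10; r = 10.5 − 10 = 0.5
F=6: d̂ = -8 + 3.6·6 = 13.6; r = 12.6 − 13.6 = -1
F=7: d̂ = -8 + 3.6·7 = 17.2; r = 15.7 − 17.2 = -1.5
F=8: d̂ = -8 + 3.6·8 = 20.8; r = 22.3 − 20.8 = 1.5
F=9: d̂ = -8 + 3.6·9 = 24.4; r = 23.9 − 24.4 = -0.5
F=10: d̂ = -8 + 3.6·10 = 28; r = 29.5 − 28 = 1.5
F=11: d̂ = -8 + 3.6·11 = 31.6; r = 34.1 − 31.6 = 2.5
F=12: d̂ = -8 + 3.6·12 = 35.2; r = 32.2 − 35.2 = -3
Largest |r| is 3 at F = 12, residual -3.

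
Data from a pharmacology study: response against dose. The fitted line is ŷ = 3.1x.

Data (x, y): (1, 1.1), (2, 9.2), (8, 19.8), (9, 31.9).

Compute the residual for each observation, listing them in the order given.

-2, 3, -5, 4

x=1: ŷ = 3.1·1 = 3.1; e = 1.1 − 3.1 = -2
x=2: ŷ = 3.1·2 = 6.2; e = 9.2 − 6.2 = 3
x=8: ŷ = 3.1·8 = 24.8; e = 19.8 − 24.8 = -5
x=9: ŷ = 3.1·9 = 27.9; e = 31.9 − 27.9 = 4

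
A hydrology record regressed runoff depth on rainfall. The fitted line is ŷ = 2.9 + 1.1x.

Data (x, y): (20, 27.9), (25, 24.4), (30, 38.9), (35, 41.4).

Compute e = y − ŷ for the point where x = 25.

ŷ = 2.9 + 1.1·25 = 30.4
e = 24.4 − 30.4 = -6

e = -6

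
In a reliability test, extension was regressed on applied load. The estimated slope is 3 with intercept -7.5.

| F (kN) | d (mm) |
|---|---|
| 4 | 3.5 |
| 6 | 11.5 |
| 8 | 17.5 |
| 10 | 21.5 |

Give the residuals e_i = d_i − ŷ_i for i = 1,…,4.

-1, 1, 1, -1

F=4: ŷ = -7.5 + 3·4 = 4.5; e = 3.5 − 4.5 = -1
F=6: ŷ = -7.5 + 3·6 = 10.5; e = 11.5 − 10.5 = 1
F=8: ŷ = -7.5 + 3·8 = 16.5; e = 17.5 − 16.5 = 1
F=10: ŷ = -7.5 + 3·10 = 22.5; e = 21.5 − 22.5 = -1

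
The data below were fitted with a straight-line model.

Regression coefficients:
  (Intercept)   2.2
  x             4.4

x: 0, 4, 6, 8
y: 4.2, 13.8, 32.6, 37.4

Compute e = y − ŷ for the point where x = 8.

ŷ = 2.2 + 4.4·8 = 37.4
e = 37.4 − 37.4 = 0

e = 0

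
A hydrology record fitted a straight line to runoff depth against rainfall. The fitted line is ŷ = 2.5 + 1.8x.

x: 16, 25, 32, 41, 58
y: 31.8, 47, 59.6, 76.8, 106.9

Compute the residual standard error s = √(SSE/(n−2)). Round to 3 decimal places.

x=16: ŷ = 2.5 + 1.8·16 = 31.3; e = 31.8 − 31.3 = 0.5
x=25: ŷ = 2.5 + 1.8·25 = 47.5; e = 47 − 47.5 = -0.5
x=32: ŷ = 2.5 + 1.8·32 = 60.1; e = 59.6 − 60.1 = -0.5
x=41: ŷ = 2.5 + 1.8·41 = 76.3; e = 76.8 − 76.3 = 0.5
x=58: ŷ = 2.5 + 1.8·58 = 106.9; e = 106.9 − 106.9 = 0
SSE = 0.25 + 0.25 + 0.25 + 0.25 + 0 = 1
s = √(1/3) = √0.333333 ≈ 0.577

s = 0.577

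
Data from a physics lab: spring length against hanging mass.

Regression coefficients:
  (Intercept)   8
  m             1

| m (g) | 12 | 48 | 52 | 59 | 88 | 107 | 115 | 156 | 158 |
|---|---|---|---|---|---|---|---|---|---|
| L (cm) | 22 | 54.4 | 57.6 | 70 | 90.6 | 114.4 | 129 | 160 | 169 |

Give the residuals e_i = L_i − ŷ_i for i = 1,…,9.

m=12: ŷ = 8 + 12 = 20; e = 22 − 20 = 2
m=48: ŷ = 8 + 48 = 56; e = 54.4 − 56 = -1.6
m=52: ŷ = 8 + 52 = 60; e = 57.6 − 60 = -2.4
m=59: ŷ = 8 + 59 = 67; e = 70 − 67 = 3
m=88: ŷ = 8 + 88 = 96; e = 90.6 − 96 = -5.4
m=107: ŷ = 8 + 107 = 115; e = 114.4 − 115 = -0.6
m=115: ŷ = 8 + 115 = 123; e = 129 − 123 = 6
m=156: ŷ = 8 + 156 = 164; e = 160 − 164 = -4
m=158: ŷ = 8 + 158 = 166; e = 169 − 166 = 3

2, -1.6, -2.4, 3, -5.4, -0.6, 6, -4, 3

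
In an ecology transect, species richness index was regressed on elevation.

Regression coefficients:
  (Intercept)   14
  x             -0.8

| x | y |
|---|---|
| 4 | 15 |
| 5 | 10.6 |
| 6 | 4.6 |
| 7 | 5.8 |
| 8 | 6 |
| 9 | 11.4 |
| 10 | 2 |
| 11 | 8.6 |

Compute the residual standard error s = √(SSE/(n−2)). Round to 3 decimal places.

x=4: ŷ = 14 − 0.8·4 = 10.8; r = 15 − 10.8 = 4.2
x=5: ŷ = 14 − 0.8·5 = 10; r = 10.6 − 10 = 0.6
x=6: ŷ = 14 − 0.8·6 = 9.2; r = 4.6 − 9.2 = -4.6
x=7: ŷ = 14 − 0.8·7 = 8.4; r = 5.8 − 8.4 = -2.6
x=8: ŷ = 14 − 0.8·8 = 7.6; r = 6 − 7.6 = -1.6
x=9: ŷ = 14 − 0.8·9 = 6.8; r = 11.4 − 6.8 = 4.6
x=10: ŷ = 14 − 0.8·10 = 6; r = 2 − 6 = -4
x=11: ŷ = 14 − 0.8·11 = 5.2; r = 8.6 − 5.2 = 3.4
SSE = 17.64 + 0.36 + 21.16 + 6.76 + 2.56 + 21.16 + 16 + 11.56 = 97.2
s = √(97.2/6) = √16.2 ≈ 4.025

s = 4.025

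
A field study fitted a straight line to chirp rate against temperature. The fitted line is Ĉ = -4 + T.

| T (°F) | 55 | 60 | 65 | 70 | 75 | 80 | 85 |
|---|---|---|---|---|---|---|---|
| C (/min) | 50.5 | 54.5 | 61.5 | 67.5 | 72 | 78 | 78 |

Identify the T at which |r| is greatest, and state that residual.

T = 85, r = -3

T=55: Ĉ = -4 + 55 = 51; r = 50.5 − 51 = -0.5
T=60: Ĉ = -4 + 60 = 56; r = 54.5 − 56 = -1.5
T=65: Ĉ = -4 + 65 = 61; r = 61.5 − 61 = 0.5
T=70: Ĉ = -4 + 70 = 66; r = 67.5 − 66 = 1.5
T=75: Ĉ = -4 + 75 = 71; r = 72 − 71 = 1
T=80: Ĉ = -4 + 80 = 76; r = 78 − 76 = 2
T=85: Ĉ = -4 + 85 = 81; r = 78 − 81 = -3
Largest |r| is 3 at T = 85, residual -3.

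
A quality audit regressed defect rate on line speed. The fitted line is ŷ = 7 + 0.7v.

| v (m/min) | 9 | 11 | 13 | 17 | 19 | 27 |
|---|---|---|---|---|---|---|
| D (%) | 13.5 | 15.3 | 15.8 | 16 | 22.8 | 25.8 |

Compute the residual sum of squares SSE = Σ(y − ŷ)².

v=9: ŷ = 7 + 0.7·9 = 13.3; e = 13.5 − 13.3 = 0.2
v=11: ŷ = 7 + 0.7·11 = 14.7; e = 15.3 − 14.7 = 0.6
v=13: ŷ = 7 + 0.7·13 = 16.1; e = 15.8 − 16.1 = -0.3
v=17: ŷ = 7 + 0.7·17 = 18.9; e = 16 − 18.9 = -2.9
v=19: ŷ = 7 + 0.7·19 = 20.3; e = 22.8 − 20.3 = 2.5
v=27: ŷ = 7 + 0.7·27 = 25.9; e = 25.8 − 25.9 = -0.1
SSE = 0.04 + 0.36 + 0.09 + 8.41 + 6.25 + 0.01 = 15.16

SSE = 15.16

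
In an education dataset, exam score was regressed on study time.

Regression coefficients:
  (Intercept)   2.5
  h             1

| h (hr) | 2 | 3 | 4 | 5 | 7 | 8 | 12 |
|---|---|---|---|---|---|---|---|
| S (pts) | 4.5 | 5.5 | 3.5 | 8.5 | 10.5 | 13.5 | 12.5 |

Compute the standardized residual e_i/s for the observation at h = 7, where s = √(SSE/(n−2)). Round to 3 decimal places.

0.456

h=2: ŷ = 2.5 + 2 = 4.5; e = 4.5 − 4.5 = 0
h=3: ŷ = 2.5 + 3 = 5.5; e = 5.5 − 5.5 = 0
h=4: ŷ = 2.5 + 4 = 6.5; e = 3.5 − 6.5 = -3
h=5: ŷ = 2.5 + 5 = 7.5; e = 8.5 − 7.5 = 1
h=7: ŷ = 2.5 + 7 = 9.5; e = 10.5 − 9.5 = 1
h=8: ŷ = 2.5 + 8 = 10.5; e = 13.5 − 10.5 = 3
h=12: ŷ = 2.5 + 12 = 14.5; e = 12.5 − 14.5 = -2
SSE = 0 + 0 + 9 + 1 + 1 + 9 + 4 = 24
s = √(24/5) = 2.19089
e/s = 1 / 2.19089 = 0.456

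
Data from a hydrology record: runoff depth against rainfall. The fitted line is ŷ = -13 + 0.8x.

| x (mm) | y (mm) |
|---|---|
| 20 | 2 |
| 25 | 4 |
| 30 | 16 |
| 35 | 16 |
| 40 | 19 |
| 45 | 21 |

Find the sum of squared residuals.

SSE = 40

x=20: ŷ = -13 + 0.8·20 = 3; r = 2 − 3 = -1
x=25: ŷ = -13 + 0.8·25 = 7; r = 4 − 7 = -3
x=30: ŷ = -13 + 0.8·30 = 11; r = 16 − 11 = 5
x=35: ŷ = -13 + 0.8·35 = 15; r = 16 − 15 = 1
x=40: ŷ = -13 + 0.8·40 = 19; r = 19 − 19 = 0
x=45: ŷ = -13 + 0.8·45 = 23; r = 21 − 23 = -2
SSE = 1 + 9 + 25 + 1 + 0 + 4 = 40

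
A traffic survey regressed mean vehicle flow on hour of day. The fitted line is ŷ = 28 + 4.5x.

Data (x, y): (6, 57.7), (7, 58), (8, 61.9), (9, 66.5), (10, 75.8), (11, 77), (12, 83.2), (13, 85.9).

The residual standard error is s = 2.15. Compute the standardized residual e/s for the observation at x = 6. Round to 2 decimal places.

1.26

ŷ = 28 + 4.5·6 = 55
e = 57.7 − 55 = 2.7
e/s = 2.7 / 2.15 = 1.26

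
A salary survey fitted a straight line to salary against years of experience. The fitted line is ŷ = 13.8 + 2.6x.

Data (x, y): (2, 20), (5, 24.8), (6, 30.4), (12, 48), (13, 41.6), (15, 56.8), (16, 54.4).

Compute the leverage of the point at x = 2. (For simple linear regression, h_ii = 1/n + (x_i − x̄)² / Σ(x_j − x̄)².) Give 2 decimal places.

x̄ = (2 + 5 + 6 + 12 + 13 + 15 + 16)/7 = 9.85714
Σ(x − x̄)² = 61.7347 + 23.5918 + 14.8776 + 4.59184 + 9.87755 + 26.449 + 37.7347 = 178.857
h = 1/7 + (-7.85714)²/178.857 = 0.142857 + 0.345162 = 0.49

h = 0.49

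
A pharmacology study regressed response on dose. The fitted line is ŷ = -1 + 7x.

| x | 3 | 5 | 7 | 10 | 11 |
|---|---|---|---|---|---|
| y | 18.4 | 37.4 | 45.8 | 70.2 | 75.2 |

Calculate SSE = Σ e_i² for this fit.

SSE = 21.04

x=3: ŷ = -1 + 7·3 = 20; e = 18.4 − 20 = -1.6
x=5: ŷ = -1 + 7·5 = 34; e = 37.4 − 34 = 3.4
x=7: ŷ = -1 + 7·7 = 48; e = 45.8 − 48 = -2.2
x=10: ŷ = -1 + 7·10 = 69; e = 70.2 − 69 = 1.2
x=11: ŷ = -1 + 7·11 = 76; e = 75.2 − 76 = -0.8
SSE = 2.56 + 11.56 + 4.84 + 1.44 + 0.64 = 21.04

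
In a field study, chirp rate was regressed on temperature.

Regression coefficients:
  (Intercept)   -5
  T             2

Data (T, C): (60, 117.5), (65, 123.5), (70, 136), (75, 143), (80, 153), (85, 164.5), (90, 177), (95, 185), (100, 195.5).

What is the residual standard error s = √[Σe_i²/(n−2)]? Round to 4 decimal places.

s = 1.7728

T=60: ŷ = -5 + 2·60 = 115; e = 117.5 − 115 = 2.5
T=65: ŷ = -5 + 2·65 = 125; e = 123.5 − 125 = -1.5
T=70: ŷ = -5 + 2·70 = 135; e = 136 − 135 = 1
T=75: ŷ = -5 + 2·75 = 145; e = 143 − 145 = -2
T=80: ŷ = -5 + 2·80 = 155; e = 153 − 155 = -2
T=85: ŷ = -5 + 2·85 = 165; e = 164.5 − 165 = -0.5
T=90: ŷ = -5 + 2·90 = 175; e = 177 − 175 = 2
T=95: ŷ = -5 + 2·95 = 185; e = 185 − 185 = 0
T=100: ŷ = -5 + 2·100 = 195; e = 195.5 − 195 = 0.5
SSE = 6.25 + 2.25 + 1 + 4 + 4 + 0.25 + 4 + 0 + 0.25 = 22
s = √(22/7) = √3.14286 ≈ 1.7728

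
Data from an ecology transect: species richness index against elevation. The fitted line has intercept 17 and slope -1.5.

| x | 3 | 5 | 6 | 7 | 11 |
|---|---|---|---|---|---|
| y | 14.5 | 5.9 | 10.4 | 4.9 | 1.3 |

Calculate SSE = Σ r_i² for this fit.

x=3: ŷ = 17 − 1.5·3 = 12.5; r = 14.5 − 12.5 = 2
x=5: ŷ = 17 − 1.5·5 = 9.5; r = 5.9 − 9.5 = -3.6
x=6: ŷ = 17 − 1.5·6 = 8; r = 10.4 − 8 = 2.4
x=7: ŷ = 17 − 1.5·7 = 6.5; r = 4.9 − 6.5 = -1.6
x=11: ŷ = 17 − 1.5·11 = 0.5; r = 1.3 − 0.5 = 0.8
SSE = 4 + 12.96 + 5.76 + 2.56 + 0.64 = 25.92

SSE = 25.92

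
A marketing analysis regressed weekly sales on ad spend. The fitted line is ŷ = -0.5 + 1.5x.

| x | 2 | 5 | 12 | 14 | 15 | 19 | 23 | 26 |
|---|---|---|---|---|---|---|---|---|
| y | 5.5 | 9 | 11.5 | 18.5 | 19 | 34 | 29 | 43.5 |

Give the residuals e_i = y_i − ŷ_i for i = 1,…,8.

3, 2, -6, -2, -3, 6, -5, 5

x=2: ŷ = -0.5 + 1.5·2 = 2.5; e = 5.5 − 2.5 = 3
x=5: ŷ = -0.5 + 1.5·5 = 7; e = 9 − 7 = 2
x=12: ŷ = -0.5 + 1.5·12 = 17.5; e = 11.5 − 17.5 = -6
x=14: ŷ = -0.5 + 1.5·14 = 20.5; e = 18.5 − 20.5 = -2
x=15: ŷ = -0.5 + 1.5·15 = 22; e = 19 − 22 = -3
x=19: ŷ = -0.5 + 1.5·19 = 28; e = 34 − 28 = 6
x=23: ŷ = -0.5 + 1.5·23 = 34; e = 29 − 34 = -5
x=26: ŷ = -0.5 + 1.5·26 = 38.5; e = 43.5 − 38.5 = 5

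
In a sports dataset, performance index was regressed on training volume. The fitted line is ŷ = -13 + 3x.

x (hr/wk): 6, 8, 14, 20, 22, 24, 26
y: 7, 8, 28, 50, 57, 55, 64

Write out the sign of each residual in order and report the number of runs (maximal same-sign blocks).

4 runs

x=6: ŷ = -13 + 3·6 = 5; e = 7 − 5 = 2
x=8: ŷ = -13 + 3·8 = 11; e = 8 − 11 = -3
x=14: ŷ = -13 + 3·14 = 29; e = 28 − 29 = -1
x=20: ŷ = -13 + 3·20 = 47; e = 50 − 47 = 3
x=22: ŷ = -13 + 3·22 = 53; e = 57 − 53 = 4
x=24: ŷ = -13 + 3·24 = 59; e = 55 − 59 = -4
x=26: ŷ = -13 + 3·26 = 65; e = 64 − 65 = -1
Signs: + − − + + − −
Runs: +×1, −×2, +×2, −×2 → 4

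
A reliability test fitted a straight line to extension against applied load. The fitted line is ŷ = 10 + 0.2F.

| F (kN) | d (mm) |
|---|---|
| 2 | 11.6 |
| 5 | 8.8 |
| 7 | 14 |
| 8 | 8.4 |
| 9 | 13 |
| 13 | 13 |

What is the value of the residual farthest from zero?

r = -3.2

F=2: ŷ = 10 + 0.2·2 = 10.4; r = 11.6 − 10.4 = 1.2
F=5: ŷ = 10 + 0.2·5 = 11; r = 8.8 − 11 = -2.2
F=7: ŷ = 10 + 0.2·7 = 11.4; r = 14 − 11.4 = 2.6
F=8: ŷ = 10 + 0.2·8 = 11.6; r = 8.4 − 11.6 = -3.2
F=9: ŷ = 10 + 0.2·9 = 11.8; r = 13 − 11.8 = 1.2
F=13: ŷ = 10 + 0.2·13 = 12.6; r = 13 − 12.6 = 0.4
Largest |r| is 3.2 at F = 8, residual -3.2.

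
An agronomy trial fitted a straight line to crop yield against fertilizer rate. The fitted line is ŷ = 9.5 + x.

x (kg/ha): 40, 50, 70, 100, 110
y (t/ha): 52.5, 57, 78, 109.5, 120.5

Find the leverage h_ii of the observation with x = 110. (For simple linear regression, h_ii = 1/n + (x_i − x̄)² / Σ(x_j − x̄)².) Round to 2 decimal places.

h = 0.55

x̄ = (40 + 50 + 70 + 100 + 110)/5 = 74
Σ(x − x̄)² = 1156 + 576 + 16 + 676 + 1296 = 3720
h = 1/5 + (36)²/3720 = 0.2 + 0.348387 = 0.55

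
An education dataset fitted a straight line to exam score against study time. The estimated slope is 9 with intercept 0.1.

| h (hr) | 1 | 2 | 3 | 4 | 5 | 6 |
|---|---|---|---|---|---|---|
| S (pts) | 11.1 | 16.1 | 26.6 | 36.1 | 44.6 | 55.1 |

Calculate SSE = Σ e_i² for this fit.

SSE = 9.5

h=1: ŷ = 0.1 + 9·1 = 9.1; e = 11.1 − 9.1 = 2
h=2: ŷ = 0.1 + 9·2 = 18.1; e = 16.1 − 18.1 = -2
h=3: ŷ = 0.1 + 9·3 = 27.1; e = 26.6 − 27.1 = -0.5
h=4: ŷ = 0.1 + 9·4 = 36.1; e = 36.1 − 36.1 = 0
h=5: ŷ = 0.1 + 9·5 = 45.1; e = 44.6 − 45.1 = -0.5
h=6: ŷ = 0.1 + 9·6 = 54.1; e = 55.1 − 54.1 = 1
SSE = 4 + 4 + 0.25 + 0 + 0.25 + 1 = 9.5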